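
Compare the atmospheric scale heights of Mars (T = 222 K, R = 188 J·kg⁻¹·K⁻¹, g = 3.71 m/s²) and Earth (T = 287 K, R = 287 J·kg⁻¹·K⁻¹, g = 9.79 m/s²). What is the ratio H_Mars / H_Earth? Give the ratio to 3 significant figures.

H = RT/g for each body.
H_Mars = 188 × 222 / 3.71 = 11250 m.
H_Earth = 287 × 287 / 9.79 = 8413.6 m.
H_Mars/H_Earth = 11250/8413.6 = 1.3371.

H_Mars/H_Earth ≈ 1.34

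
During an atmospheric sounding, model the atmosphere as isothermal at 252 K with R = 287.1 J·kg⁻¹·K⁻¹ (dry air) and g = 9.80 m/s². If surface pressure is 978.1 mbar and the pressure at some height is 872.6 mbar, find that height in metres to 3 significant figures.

z ≈ 843 m

Scale height: H = RT/g = 287.1 × 252 / 9.80 = 7382.6 m.
Invert the barometric formula: z = H ln(P₀/P).
P₀/P = 978.1/872.6 = 1.1209; ln(1.1209) = 0.11413.
z = 7382.6 × 0.11413 = 842.58 m.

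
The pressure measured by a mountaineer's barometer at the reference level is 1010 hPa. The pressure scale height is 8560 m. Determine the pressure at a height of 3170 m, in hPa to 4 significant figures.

P ≈ 697.4 hPa

Barometric formula: P = P₀ exp(−z/H).
z/H = 3170.0/8560.0 = 0.37033; exp(−0.37033) = 0.69051.
P = 1010 × 0.69051 = 697.42 hPa.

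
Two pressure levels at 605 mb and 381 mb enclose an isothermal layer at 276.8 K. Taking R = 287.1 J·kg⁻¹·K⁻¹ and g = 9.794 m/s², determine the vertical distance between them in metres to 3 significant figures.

Hypsometric equation: Δz = (R T̄/g) ln(P₁/P₂).
R T̄/g = 287.1 × 276.8 / 9.794 = 8114.1 m.
ln(605/381) = ln(1.5879) = 0.46241.
Δz = 8114.1 × 0.46241 = 3752.0 m.

Δz ≈ 3750 m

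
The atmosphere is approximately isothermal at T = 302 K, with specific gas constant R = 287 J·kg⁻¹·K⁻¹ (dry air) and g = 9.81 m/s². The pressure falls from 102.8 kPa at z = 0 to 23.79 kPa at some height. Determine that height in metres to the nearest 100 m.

Scale height: H = RT/g = 287 × 302 / 9.81 = 8835.3 m.
Invert the barometric formula: z = H ln(P₀/P).
P₀/P = 102.8/23.79 = 4.3211; ln(4.3211) = 1.4635.
z = 8835.3 × 1.4635 = 12930 m.

z ≈ 12900 m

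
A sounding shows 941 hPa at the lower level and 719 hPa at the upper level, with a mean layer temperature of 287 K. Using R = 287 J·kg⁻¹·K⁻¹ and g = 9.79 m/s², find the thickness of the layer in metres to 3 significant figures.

Hypsometric equation: Δz = (R T̄/g) ln(P₁/P₂).
R T̄/g = 287 × 287 / 9.79 = 8413.6 m.
ln(941/719) = ln(1.3088) = 0.26911.
Δz = 8413.6 × 0.26911 = 2264.2 m.

Δz ≈ 2260 m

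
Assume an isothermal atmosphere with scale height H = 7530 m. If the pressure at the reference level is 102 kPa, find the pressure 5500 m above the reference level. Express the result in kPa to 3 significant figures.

P ≈ 49.1 kPa

Barometric formula: P = P₀ exp(−z/H).
z/H = 5500.0/7530.0 = 0.73041; exp(−0.73041) = 0.48171.
P = 102 × 0.48171 = 49.134 kPa.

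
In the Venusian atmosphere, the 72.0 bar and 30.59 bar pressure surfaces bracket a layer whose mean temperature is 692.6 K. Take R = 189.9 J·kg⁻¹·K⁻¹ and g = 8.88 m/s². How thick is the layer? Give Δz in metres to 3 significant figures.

Hypsometric equation: Δz = (R T̄/g) ln(P₁/P₂).
R T̄/g = 189.9 × 692.6 / 8.88 = 14811 m.
ln(72.0/30.59) = ln(2.3537) = 0.85599.
Δz = 14811 × 0.85599 = 12678 m.

Δz ≈ 12700 m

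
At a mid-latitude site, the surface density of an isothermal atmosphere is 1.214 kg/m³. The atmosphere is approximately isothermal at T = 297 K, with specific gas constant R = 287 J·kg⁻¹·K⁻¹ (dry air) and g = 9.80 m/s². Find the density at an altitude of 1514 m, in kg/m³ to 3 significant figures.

ρ ≈ 1.02 kg/m³

Scale height: H = RT/g = 287 × 297 / 9.80 = 8697.9 m.
In an isothermal atmosphere, density decays like pressure: ρ = ρ₀ exp(−z/H).
z/H = 1514.0/8697.9 = 0.17407; exp(−0.17407) = 0.84024.
ρ = 1.214 × 0.84024 = 1.0201 kg/m³.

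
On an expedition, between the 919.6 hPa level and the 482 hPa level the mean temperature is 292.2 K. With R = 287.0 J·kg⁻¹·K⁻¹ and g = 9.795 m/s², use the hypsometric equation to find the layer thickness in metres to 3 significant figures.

Hypsometric equation: Δz = (R T̄/g) ln(P₁/P₂).
R T̄/g = 287.0 × 292.2 / 9.795 = 8561.7 m.
ln(919.6/482) = ln(1.9079) = 0.64600.
Δz = 8561.7 × 0.64600 = 5530.9 m.

Δz ≈ 5530 m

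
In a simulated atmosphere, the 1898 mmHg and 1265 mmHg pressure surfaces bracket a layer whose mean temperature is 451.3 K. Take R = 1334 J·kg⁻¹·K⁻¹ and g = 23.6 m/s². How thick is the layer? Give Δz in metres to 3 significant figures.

Hypsometric equation: Δz = (R T̄/g) ln(P₁/P₂).
R T̄/g = 1334 × 451.3 / 23.6 = 25510 m.
ln(1898/1265) = ln(1.5004) = 0.40573.
Δz = 25510 × 0.40573 = 10350 m.

Δz ≈ 10400 m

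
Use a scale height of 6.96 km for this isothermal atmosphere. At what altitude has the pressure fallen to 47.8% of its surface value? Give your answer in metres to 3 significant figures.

Set P/P₀ = exp(−z/H) = 0.478, so z = −H ln(0.478).
−ln(0.478) = 0.73814; z = 6960.0 × 0.73814 = 5137.5 m.

z ≈ 5140 m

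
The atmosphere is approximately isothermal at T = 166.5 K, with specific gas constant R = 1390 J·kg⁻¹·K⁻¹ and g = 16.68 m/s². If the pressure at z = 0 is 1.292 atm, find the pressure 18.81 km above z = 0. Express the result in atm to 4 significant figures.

P ≈ 0.3330 atm

Scale height: H = RT/g = 1390 × 166.5 / 16.68 = 13875 m.
Barometric formula: P = P₀ exp(−z/H).
z/H = 18810/13875 = 1.3557; exp(−1.3557) = 0.25777.
P = 1.292 × 0.25777 = 0.33304 atm.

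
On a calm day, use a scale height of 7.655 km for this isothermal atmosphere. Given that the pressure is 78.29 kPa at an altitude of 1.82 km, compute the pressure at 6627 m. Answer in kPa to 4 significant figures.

P ≈ 41.78 kPa

Between two levels, P₂ = P₁ exp(−Δz/H) with Δz = z₂ − z₁.
Δz = 6627.0 − 1820.0 = 4807.0 m; Δz/H = 4807.0/7655.0 = 0.62796.
P₂ = 78.29 × exp(−0.62796) = 78.29 × 0.53368 = 41.782 kPa.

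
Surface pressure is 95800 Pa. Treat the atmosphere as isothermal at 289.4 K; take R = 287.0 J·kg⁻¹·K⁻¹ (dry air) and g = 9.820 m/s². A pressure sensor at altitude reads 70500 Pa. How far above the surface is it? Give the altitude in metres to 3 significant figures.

z ≈ 2590 m

Scale height: H = RT/g = 287.0 × 289.4 / 9.820 = 8458.0 m.
Invert the barometric formula: z = H ln(P₀/P).
P₀/P = 95800/70500 = 1.3589; ln(1.3589) = 0.30668.
z = 8458.0 × 0.30668 = 2593.9 m.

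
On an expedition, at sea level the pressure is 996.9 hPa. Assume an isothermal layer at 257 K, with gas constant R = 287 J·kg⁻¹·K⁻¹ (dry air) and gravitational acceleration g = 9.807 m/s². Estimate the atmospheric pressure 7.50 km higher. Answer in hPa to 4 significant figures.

Scale height: H = RT/g = 287 × 257 / 9.807 = 7521.1 m.
Barometric formula: P = P₀ exp(−z/H).
z/H = 7500.0/7521.1 = 0.99719; exp(−0.99719) = 0.36891.
P = 996.9 × 0.36891 = 367.77 hPa.

P ≈ 367.8 hPa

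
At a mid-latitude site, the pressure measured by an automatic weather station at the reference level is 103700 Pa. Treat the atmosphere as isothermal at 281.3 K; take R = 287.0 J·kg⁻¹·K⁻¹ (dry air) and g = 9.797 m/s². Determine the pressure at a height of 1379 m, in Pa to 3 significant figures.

P ≈ 87700 Pa

Scale height: H = RT/g = 287.0 × 281.3 / 9.797 = 8240.6 m.
Barometric formula: P = P₀ exp(−z/H).
z/H = 1379.0/8240.6 = 0.16734; exp(−0.16734) = 0.84591.
P = 103700 × 0.84591 = 87721 Pa.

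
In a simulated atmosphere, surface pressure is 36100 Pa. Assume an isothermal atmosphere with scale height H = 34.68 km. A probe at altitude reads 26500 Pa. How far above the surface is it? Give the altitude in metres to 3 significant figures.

z ≈ 10700 m

Invert the barometric formula: z = H ln(P₀/P).
P₀/P = 36100/26500 = 1.3623; ln(1.3623) = 0.30917.
z = 34680 × 0.30917 = 10722 m.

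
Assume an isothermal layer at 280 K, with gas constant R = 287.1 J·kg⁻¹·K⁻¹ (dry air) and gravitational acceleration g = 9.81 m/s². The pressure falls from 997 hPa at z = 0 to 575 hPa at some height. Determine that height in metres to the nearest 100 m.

z ≈ 4500 m

Scale height: H = RT/g = 287.1 × 280 / 9.81 = 8194.5 m.
Invert the barometric formula: z = H ln(P₀/P).
P₀/P = 997/575 = 1.7339; ln(1.7339) = 0.55037.
z = 8194.5 × 0.55037 = 4510.0 m.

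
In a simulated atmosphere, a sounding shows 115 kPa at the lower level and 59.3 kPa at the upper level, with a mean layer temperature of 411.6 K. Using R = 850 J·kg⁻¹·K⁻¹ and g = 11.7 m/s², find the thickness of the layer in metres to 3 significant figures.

Hypsometric equation: Δz = (R T̄/g) ln(P₁/P₂).
R T̄/g = 850 × 411.6 / 11.7 = 29903 m.
ln(115/59.3) = ln(1.9393) = 0.66233.
Δz = 29903 × 0.66233 = 19806 m.

Δz ≈ 19800 m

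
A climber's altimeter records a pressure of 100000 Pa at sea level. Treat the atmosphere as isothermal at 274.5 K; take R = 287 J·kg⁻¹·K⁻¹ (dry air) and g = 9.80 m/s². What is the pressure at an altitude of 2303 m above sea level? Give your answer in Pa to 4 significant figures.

Scale height: H = RT/g = 287 × 274.5 / 9.80 = 8038.9 m.
Barometric formula: P = P₀ exp(−z/H).
z/H = 2303.0/8038.9 = 0.28648; exp(−0.28648) = 0.75090.
P = 100000 × 0.75090 = 75090 Pa.

P ≈ 75090 Pa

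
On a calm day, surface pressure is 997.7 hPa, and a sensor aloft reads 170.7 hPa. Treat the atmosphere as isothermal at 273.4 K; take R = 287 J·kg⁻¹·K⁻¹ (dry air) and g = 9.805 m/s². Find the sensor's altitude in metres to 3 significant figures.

Scale height: H = RT/g = 287 × 273.4 / 9.805 = 8002.6 m.
Invert the barometric formula: z = H ln(P₀/P).
P₀/P = 997.7/170.7 = 5.8448; ln(5.8448) = 1.7656.
z = 8002.6 × 1.7656 = 14129 m.

z ≈ 14100 m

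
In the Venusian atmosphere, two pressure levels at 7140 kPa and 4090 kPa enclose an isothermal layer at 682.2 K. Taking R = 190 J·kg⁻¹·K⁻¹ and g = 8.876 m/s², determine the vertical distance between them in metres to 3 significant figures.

Δz ≈ 8140 m

Hypsometric equation: Δz = (R T̄/g) ln(P₁/P₂).
R T̄/g = 190 × 682.2 / 8.876 = 14603 m.
ln(7140/4090) = ln(1.7457) = 0.55716.
Δz = 14603 × 0.55716 = 8136.2 m.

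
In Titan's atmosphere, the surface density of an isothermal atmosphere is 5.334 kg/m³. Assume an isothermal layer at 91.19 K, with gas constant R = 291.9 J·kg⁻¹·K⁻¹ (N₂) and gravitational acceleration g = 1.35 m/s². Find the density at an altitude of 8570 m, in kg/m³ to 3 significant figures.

ρ ≈ 3.45 kg/m³

Scale height: H = RT/g = 291.9 × 91.19 / 1.35 = 19717 m.
In an isothermal atmosphere, density decays like pressure: ρ = ρ₀ exp(−z/H).
z/H = 8570.0/19717 = 0.43465; exp(−0.43465) = 0.64749.
ρ = 5.334 × 0.64749 = 3.4537 kg/m³.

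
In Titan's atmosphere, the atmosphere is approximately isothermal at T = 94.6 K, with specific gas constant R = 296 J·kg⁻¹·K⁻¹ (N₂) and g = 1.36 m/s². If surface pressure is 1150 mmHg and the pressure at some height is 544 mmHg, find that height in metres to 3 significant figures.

Scale height: H = RT/g = 296 × 94.6 / 1.36 = 20589 m.
Invert the barometric formula: z = H ln(P₀/P).
P₀/P = 1150/544 = 2.1140; ln(2.1140) = 0.74858.
z = 20589 × 0.74858 = 15413 m.

z ≈ 15400 m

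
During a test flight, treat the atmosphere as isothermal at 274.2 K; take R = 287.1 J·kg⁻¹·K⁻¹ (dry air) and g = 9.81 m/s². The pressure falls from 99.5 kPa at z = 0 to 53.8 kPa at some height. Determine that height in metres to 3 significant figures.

z ≈ 4930 m

Scale height: H = RT/g = 287.1 × 274.2 / 9.81 = 8024.8 m.
Invert the barometric formula: z = H ln(P₀/P).
P₀/P = 99.5/53.8 = 1.8494; ln(1.8494) = 0.61486.
z = 8024.8 × 0.61486 = 4934.1 m.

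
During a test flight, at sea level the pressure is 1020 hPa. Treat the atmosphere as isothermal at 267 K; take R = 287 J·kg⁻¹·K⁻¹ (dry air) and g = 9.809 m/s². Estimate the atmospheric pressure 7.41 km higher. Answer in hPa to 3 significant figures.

Scale height: H = RT/g = 287 × 267 / 9.809 = 7812.1 m.
Barometric formula: P = P₀ exp(−z/H).
z/H = 7410.0/7812.1 = 0.94853; exp(−0.94853) = 0.38731.
P = 1020 × 0.38731 = 395.06 hPa.

P ≈ 395 hPa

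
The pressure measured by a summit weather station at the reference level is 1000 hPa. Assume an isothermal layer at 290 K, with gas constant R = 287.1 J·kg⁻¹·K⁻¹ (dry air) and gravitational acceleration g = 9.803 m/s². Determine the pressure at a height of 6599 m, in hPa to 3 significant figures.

Scale height: H = RT/g = 287.1 × 290 / 9.803 = 8493.2 m.
Barometric formula: P = P₀ exp(−z/H).
z/H = 6599.0/8493.2 = 0.77697; exp(−0.77697) = 0.45980.
P = 1000 × 0.45980 = 459.80 hPa.

P ≈ 460 hPa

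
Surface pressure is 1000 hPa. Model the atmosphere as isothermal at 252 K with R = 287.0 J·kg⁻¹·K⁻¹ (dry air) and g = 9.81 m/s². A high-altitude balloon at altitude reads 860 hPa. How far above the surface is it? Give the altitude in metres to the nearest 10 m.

z ≈ 1110 m

Scale height: H = RT/g = 287.0 × 252 / 9.81 = 7372.5 m.
Invert the barometric formula: z = H ln(P₀/P).
P₀/P = 1000/860 = 1.1628; ln(1.1628) = 0.15083.
z = 7372.5 × 0.15083 = 1112.0 m.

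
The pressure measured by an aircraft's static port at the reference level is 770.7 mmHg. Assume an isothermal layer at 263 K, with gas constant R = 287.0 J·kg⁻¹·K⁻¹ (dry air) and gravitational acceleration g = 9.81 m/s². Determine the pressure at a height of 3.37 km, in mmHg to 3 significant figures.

Scale height: H = RT/g = 287.0 × 263 / 9.81 = 7694.3 m.
Barometric formula: P = P₀ exp(−z/H).
z/H = 3370.0/7694.3 = 0.43799; exp(−0.43799) = 0.64533.
P = 770.7 × 0.64533 = 497.36 mmHg.

P ≈ 497 mmHg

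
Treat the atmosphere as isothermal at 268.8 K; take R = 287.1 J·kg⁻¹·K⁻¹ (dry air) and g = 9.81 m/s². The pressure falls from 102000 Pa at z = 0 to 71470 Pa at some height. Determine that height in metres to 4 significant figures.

Scale height: H = RT/g = 287.1 × 268.8 / 9.81 = 7866.7 m.
Invert the barometric formula: z = H ln(P₀/P).
P₀/P = 102000/71470 = 1.4272; ln(1.4272) = 0.35571.
z = 7866.7 × 0.35571 = 2798.3 m.

z ≈ 2798 m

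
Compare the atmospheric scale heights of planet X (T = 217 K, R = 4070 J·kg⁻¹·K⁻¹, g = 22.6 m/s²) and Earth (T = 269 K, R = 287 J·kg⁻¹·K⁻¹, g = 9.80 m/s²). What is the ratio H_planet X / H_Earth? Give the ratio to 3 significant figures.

H_planet X/H_Earth ≈ 4.96

H = RT/g for each body.
H_planet X = 4070 × 217 / 22.6 = 39079 m.
H_Earth = 287 × 269 / 9.80 = 7877.9 m.
H_planet X/H_Earth = 39079/7877.9 = 4.9606.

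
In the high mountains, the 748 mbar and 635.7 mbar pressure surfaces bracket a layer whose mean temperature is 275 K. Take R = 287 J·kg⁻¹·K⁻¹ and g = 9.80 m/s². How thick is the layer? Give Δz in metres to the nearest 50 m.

Δz ≈ 1300 m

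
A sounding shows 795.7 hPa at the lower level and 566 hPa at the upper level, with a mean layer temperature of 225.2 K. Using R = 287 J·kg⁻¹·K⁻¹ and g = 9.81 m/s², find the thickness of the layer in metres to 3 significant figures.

Δz ≈ 2240 m

Hypsometric equation: Δz = (R T̄/g) ln(P₁/P₂).
R T̄/g = 287 × 225.2 / 9.81 = 6588.4 m.
ln(795.7/566) = ln(1.4058) = 0.34061.
Δz = 6588.4 × 0.34061 = 2244.1 m.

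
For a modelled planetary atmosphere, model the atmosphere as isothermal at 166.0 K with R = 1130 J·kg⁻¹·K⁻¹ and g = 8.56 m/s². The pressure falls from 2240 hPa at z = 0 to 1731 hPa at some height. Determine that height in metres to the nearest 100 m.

z ≈ 5600 m

Scale height: H = RT/g = 1130 × 166.0 / 8.56 = 21914 m.
Invert the barometric formula: z = H ln(P₀/P).
P₀/P = 2240/1731 = 1.2940; ln(1.2940) = 0.25774.
z = 21914 × 0.25774 = 5648.1 m.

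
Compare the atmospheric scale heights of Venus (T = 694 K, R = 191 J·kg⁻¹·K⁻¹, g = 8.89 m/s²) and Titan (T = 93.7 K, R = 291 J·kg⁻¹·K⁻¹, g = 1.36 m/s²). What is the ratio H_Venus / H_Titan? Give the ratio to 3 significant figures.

H_Venus/H_Titan ≈ 0.744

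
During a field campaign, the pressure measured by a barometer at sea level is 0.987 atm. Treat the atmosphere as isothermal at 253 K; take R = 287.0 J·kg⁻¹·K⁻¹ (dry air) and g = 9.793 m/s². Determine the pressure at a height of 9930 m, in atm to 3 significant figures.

Scale height: H = RT/g = 287.0 × 253 / 9.793 = 7414.6 m.
Barometric formula: P = P₀ exp(−z/H).
z/H = 9930.0/7414.6 = 1.3392; exp(−1.3392) = 0.26206.
P = 0.987 × 0.26206 = 0.25865 atm.

P ≈ 0.259 atm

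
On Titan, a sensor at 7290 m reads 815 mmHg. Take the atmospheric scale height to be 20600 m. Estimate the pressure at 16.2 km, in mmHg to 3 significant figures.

Between two levels, P₂ = P₁ exp(−Δz/H) with Δz = z₂ − z₁.
Δz = 16200 − 7290.0 = 8910.0 m; Δz/H = 8910.0/20600 = 0.43252.
P₂ = 815 × exp(−0.43252) = 815 × 0.64887 = 528.83 mmHg.

P ≈ 529 mmHg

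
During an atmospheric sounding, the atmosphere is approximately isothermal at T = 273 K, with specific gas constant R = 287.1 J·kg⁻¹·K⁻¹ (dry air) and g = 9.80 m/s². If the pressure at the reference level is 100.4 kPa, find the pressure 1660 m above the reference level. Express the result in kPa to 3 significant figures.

P ≈ 81.6 kPa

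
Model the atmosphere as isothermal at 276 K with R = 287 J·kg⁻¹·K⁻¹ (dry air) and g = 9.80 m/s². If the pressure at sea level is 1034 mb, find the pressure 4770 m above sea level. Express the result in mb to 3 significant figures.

Scale height: H = RT/g = 287 × 276 / 9.80 = 8082.9 m.
Barometric formula: P = P₀ exp(−z/H).
z/H = 4770.0/8082.9 = 0.59013; exp(−0.59013) = 0.55426.
P = 1034 × 0.55426 = 573.10 mb.

P ≈ 573 mb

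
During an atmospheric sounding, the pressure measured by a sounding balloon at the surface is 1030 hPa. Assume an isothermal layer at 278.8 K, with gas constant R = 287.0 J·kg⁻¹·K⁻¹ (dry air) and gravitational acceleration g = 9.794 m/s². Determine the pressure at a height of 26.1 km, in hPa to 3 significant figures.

Scale height: H = RT/g = 287.0 × 278.8 / 9.794 = 8169.9 m.
Barometric formula: P = P₀ exp(−z/H).
z/H = 26100/8169.9 = 3.1947; exp(−3.1947) = 0.040979.
P = 1030 × 0.040979 = 42.208 hPa.

P ≈ 42.2 hPa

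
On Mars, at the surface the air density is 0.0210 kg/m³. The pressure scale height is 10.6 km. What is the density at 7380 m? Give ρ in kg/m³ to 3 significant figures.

In an isothermal atmosphere, density decays like pressure: ρ = ρ₀ exp(−z/H).
z/H = 7380.0/10600 = 0.69623; exp(−0.69623) = 0.49846.
ρ = 0.0210 × 0.49846 = 0.010468 kg/m³.

ρ ≈ 0.0105 kg/m³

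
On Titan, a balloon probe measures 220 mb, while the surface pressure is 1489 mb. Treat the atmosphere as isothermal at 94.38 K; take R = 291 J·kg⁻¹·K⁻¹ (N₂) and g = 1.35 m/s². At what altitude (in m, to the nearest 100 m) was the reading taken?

Scale height: H = RT/g = 291 × 94.38 / 1.35 = 20344 m.
Invert the barometric formula: z = H ln(P₀/P).
P₀/P = 1489/220 = 6.7682; ln(6.7682) = 1.9122.
z = 20344 × 1.9122 = 38902 m.

z ≈ 38900 m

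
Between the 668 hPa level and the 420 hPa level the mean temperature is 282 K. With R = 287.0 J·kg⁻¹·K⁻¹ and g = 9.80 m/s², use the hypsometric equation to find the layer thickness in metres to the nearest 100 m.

Hypsometric equation: Δz = (R T̄/g) ln(P₁/P₂).
R T̄/g = 287.0 × 282 / 9.80 = 8258.6 m.
ln(668/420) = ln(1.5905) = 0.46405.
Δz = 8258.6 × 0.46405 = 3832.4 m.

Δz ≈ 3800 m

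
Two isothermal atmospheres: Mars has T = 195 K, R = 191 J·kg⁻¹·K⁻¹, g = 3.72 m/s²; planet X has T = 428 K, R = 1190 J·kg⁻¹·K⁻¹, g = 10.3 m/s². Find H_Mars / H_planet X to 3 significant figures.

H_Mars/H_planet X ≈ 0.202

H = RT/g for each body.
H_Mars = 191 × 195 / 3.72 = 10012 m.
H_planet X = 1190 × 428 / 10.3 = 49449 m.
H_Mars/H_planet X = 10012/49449 = 0.20247.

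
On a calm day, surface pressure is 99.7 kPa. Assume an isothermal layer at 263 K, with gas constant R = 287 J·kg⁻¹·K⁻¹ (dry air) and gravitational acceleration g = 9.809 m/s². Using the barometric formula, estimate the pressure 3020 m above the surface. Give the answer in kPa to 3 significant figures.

Scale height: H = RT/g = 287 × 263 / 9.809 = 7695.1 m.
Barometric formula: P = P₀ exp(−z/H).
z/H = 3020.0/7695.1 = 0.39246; exp(−0.39246) = 0.67539.
P = 99.7 × 0.67539 = 67.336 kPa.

P ≈ 67.3 kPa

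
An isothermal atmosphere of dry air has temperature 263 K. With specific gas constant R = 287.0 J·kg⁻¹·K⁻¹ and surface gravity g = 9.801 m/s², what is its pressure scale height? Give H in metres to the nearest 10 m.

H ≈ 7700 m

The scale height of an isothermal atmosphere is H = RT/g.
H = 287.0 × 263 / 9.801 = 75481/9.801 = 7701.4 m.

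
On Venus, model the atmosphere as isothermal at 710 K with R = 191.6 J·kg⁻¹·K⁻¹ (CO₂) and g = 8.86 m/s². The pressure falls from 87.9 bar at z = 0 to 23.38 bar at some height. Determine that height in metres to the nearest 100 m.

Scale height: H = RT/g = 191.6 × 710 / 8.86 = 15354 m.
Invert the barometric formula: z = H ln(P₀/P).
P₀/P = 87.9/23.38 = 3.7596; ln(3.7596) = 1.3243.
z = 15354 × 1.3243 = 20333 m.

z ≈ 20300 m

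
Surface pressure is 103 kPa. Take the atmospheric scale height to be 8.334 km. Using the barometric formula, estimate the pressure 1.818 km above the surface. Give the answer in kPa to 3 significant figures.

P ≈ 82.8 kPa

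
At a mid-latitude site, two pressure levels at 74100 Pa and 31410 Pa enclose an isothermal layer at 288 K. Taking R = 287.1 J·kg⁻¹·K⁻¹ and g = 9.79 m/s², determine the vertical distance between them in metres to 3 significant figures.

Hypsometric equation: Δz = (R T̄/g) ln(P₁/P₂).
R T̄/g = 287.1 × 288 / 9.79 = 8445.8 m.
ln(74100/31410) = ln(2.3591) = 0.85828.
Δz = 8445.8 × 0.85828 = 7248.9 m.

Δz ≈ 7250 m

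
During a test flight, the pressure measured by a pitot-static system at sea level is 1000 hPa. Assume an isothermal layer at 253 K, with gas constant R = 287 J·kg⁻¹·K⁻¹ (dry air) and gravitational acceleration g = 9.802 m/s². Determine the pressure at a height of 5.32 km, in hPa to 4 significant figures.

Scale height: H = RT/g = 287 × 253 / 9.802 = 7407.8 m.
Barometric formula: P = P₀ exp(−z/H).
z/H = 5320.0/7407.8 = 0.71816; exp(−0.71816) = 0.48765.
P = 1000 × 0.48765 = 487.65 hPa.

P ≈ 487.6 hPa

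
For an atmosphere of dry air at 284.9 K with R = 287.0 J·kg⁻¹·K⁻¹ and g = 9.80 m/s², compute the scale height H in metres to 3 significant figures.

H ≈ 8340 m

The scale height of an isothermal atmosphere is H = RT/g.
H = 287.0 × 284.9 / 9.80 = 81766/9.80 = 8343.5 m.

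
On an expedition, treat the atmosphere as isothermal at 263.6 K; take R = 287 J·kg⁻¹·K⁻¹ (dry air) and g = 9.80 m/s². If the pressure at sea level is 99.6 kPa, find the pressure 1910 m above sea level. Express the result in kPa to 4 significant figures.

Scale height: H = RT/g = 287 × 263.6 / 9.80 = 7719.7 m.
Barometric formula: P = P₀ exp(−z/H).
z/H = 1910.0/7719.7 = 0.24742; exp(−0.24742) = 0.78081.
P = 99.6 × 0.78081 = 77.769 kPa.

P ≈ 77.77 kPa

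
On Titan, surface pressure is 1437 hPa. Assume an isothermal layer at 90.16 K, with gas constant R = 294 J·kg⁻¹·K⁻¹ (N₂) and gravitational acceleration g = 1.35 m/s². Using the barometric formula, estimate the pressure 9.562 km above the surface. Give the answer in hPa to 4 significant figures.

Scale height: H = RT/g = 294 × 90.16 / 1.35 = 19635 m.
Barometric formula: P = P₀ exp(−z/H).
z/H = 9562.0/19635 = 0.48699; exp(−0.48699) = 0.61447.
P = 1437 × 0.61447 = 882.99 hPa.

P ≈ 883.0 hPa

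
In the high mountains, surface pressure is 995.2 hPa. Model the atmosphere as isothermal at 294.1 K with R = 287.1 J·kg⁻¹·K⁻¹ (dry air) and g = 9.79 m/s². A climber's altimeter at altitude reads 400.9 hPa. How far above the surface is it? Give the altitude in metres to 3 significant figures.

Scale height: H = RT/g = 287.1 × 294.1 / 9.79 = 8624.7 m.
Invert the barometric formula: z = H ln(P₀/P).
P₀/P = 995.2/400.9 = 2.4824; ln(2.4824) = 0.90923.
z = 8624.7 × 0.90923 = 7841.8 m.

z ≈ 7840 m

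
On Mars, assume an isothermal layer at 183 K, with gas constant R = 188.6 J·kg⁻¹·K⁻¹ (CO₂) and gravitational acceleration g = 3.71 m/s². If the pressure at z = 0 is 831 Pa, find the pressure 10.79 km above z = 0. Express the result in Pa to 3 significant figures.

P ≈ 261 Pa

Scale height: H = RT/g = 188.6 × 183 / 3.71 = 9302.9 m.
Barometric formula: P = P₀ exp(−z/H).
z/H = 10790/9302.9 = 1.1599; exp(−1.1599) = 0.31352.
P = 831 × 0.31352 = 260.54 Pa.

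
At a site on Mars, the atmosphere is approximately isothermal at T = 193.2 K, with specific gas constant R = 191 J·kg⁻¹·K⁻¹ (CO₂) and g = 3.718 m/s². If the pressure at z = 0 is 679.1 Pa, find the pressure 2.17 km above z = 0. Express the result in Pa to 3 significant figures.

P ≈ 546 Pa

Scale height: H = RT/g = 191 × 193.2 / 3.718 = 9925.0 m.
Barometric formula: P = P₀ exp(−z/H).
z/H = 2170.0/9925.0 = 0.21864; exp(−0.21864) = 0.80361.
P = 679.1 × 0.80361 = 545.73 Pa.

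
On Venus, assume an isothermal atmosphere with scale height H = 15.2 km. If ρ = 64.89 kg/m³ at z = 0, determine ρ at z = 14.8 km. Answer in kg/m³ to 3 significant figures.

ρ ≈ 24.5 kg/m³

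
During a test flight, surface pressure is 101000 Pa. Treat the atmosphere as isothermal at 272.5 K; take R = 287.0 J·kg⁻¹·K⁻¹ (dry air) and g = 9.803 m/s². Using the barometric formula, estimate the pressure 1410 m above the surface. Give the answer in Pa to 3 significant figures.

P ≈ 84600 Pa

Scale height: H = RT/g = 287.0 × 272.5 / 9.803 = 7977.9 m.
Barometric formula: P = P₀ exp(−z/H).
z/H = 1410.0/7977.9 = 0.17674; exp(−0.17674) = 0.83800.
P = 101000 × 0.83800 = 84638 Pa.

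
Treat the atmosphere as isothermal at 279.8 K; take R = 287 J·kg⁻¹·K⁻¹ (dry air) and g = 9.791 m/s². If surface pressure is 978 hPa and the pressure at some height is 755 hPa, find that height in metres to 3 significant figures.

z ≈ 2120 m

Scale height: H = RT/g = 287 × 279.8 / 9.791 = 8201.7 m.
Invert the barometric formula: z = H ln(P₀/P).
P₀/P = 978/755 = 1.2954; ln(1.2954) = 0.25882.
z = 8201.7 × 0.25882 = 2122.8 m.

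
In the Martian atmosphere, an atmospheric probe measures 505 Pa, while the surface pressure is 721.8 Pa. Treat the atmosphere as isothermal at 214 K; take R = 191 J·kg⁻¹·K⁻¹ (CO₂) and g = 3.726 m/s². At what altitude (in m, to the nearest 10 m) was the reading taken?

z ≈ 3920 m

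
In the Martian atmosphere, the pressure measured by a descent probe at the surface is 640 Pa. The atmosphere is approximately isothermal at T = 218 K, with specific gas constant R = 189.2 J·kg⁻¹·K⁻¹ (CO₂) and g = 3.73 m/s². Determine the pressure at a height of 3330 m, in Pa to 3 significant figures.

P ≈ 474 Pa

Scale height: H = RT/g = 189.2 × 218 / 3.73 = 11058 m.
Barometric formula: P = P₀ exp(−z/H).
z/H = 3330.0/11058 = 0.30114; exp(−0.30114) = 0.73997.
P = 640 × 0.73997 = 473.58 Pa.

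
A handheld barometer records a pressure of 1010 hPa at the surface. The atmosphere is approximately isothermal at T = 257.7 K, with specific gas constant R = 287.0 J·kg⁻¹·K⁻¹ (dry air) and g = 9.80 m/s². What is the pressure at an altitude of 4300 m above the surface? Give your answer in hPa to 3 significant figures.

P ≈ 571 hPa

Scale height: H = RT/g = 287.0 × 257.7 / 9.80 = 7546.9 m.
Barometric formula: P = P₀ exp(−z/H).
z/H = 4300.0/7546.9 = 0.56977; exp(−0.56977) = 0.56566.
P = 1010 × 0.56566 = 571.32 hPa.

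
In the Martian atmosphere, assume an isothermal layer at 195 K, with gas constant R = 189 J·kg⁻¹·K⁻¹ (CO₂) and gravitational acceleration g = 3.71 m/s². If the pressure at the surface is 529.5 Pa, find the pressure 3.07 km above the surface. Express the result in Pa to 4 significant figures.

Scale height: H = RT/g = 189 × 195 / 3.71 = 9934.0 m.
Barometric formula: P = P₀ exp(−z/H).
z/H = 3070.0/9934.0 = 0.30904; exp(−0.30904) = 0.73415.
P = 529.5 × 0.73415 = 388.73 Pa.

P ≈ 388.7 Pa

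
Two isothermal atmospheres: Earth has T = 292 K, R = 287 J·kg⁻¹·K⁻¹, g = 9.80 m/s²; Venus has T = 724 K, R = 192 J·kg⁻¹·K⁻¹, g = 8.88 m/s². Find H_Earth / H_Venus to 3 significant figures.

H_Earth/H_Venus ≈ 0.546

H = RT/g for each body.
H_Earth = 287 × 292 / 9.80 = 8551.4 m.
H_Venus = 192 × 724 / 8.88 = 15654 m.
H_Earth/H_Venus = 8551.4/15654 = 0.54628.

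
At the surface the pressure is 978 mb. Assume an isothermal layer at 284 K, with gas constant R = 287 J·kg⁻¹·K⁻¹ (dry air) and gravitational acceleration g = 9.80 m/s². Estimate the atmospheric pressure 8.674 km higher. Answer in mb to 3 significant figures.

P ≈ 345 mb

Scale height: H = RT/g = 287 × 284 / 9.80 = 8317.1 m.
Barometric formula: P = P₀ exp(−z/H).
z/H = 8674.0/8317.1 = 1.0429; exp(−1.0429) = 0.35243.
P = 978 × 0.35243 = 344.68 mb.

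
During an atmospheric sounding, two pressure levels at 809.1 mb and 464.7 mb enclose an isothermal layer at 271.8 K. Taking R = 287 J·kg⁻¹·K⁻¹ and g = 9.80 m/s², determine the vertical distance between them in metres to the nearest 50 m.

Hypsometric equation: Δz = (R T̄/g) ln(P₁/P₂).
R T̄/g = 287 × 271.8 / 9.80 = 7959.9 m.
ln(809.1/464.7) = ln(1.7411) = 0.55452.
Δz = 7959.9 × 0.55452 = 4413.9 m.

Δz ≈ 4400 m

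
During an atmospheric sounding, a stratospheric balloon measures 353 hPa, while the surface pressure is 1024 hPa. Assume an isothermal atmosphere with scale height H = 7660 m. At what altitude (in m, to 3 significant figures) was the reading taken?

Invert the barometric formula: z = H ln(P₀/P).
P₀/P = 1024/353 = 2.9008; ln(2.9008) = 1.0650.
z = 7660.0 × 1.0650 = 8157.9 m.

z ≈ 8160 m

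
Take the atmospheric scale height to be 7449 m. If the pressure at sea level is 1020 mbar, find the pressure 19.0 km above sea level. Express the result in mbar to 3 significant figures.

P ≈ 79.6 mbar

Barometric formula: P = P₀ exp(−z/H).
z/H = 19000/7449.0 = 2.5507; exp(−2.5507) = 0.078027.
P = 1020 × 0.078027 = 79.588 mbar.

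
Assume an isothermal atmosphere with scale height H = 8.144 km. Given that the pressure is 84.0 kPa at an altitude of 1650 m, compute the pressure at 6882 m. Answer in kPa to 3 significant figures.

Between two levels, P₂ = P₁ exp(−Δz/H) with Δz = z₂ − z₁.
Δz = 6882.0 − 1650.0 = 5232.0 m; Δz/H = 5232.0/8144.0 = 0.64244.
P₂ = 84.0 × exp(−0.64244) = 84.0 × 0.52601 = 44.185 kPa.

P ≈ 44.2 kPa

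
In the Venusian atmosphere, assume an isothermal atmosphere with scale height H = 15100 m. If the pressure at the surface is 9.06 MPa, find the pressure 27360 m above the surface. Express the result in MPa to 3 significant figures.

P ≈ 1.48 MPa

Barometric formula: P = P₀ exp(−z/H).
z/H = 27360/15100 = 1.8119; exp(−1.8119) = 0.16334.
P = 9.06 × 0.16334 = 1.4799 MPa.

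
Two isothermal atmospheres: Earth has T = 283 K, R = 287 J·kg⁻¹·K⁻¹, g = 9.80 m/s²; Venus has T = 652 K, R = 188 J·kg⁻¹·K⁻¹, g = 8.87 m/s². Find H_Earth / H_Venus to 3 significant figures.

H_Earth/H_Venus ≈ 0.600

H = RT/g for each body.
H_Earth = 287 × 283 / 9.80 = 8287.9 m.
H_Venus = 188 × 652 / 8.87 = 13819 m.
H_Earth/H_Venus = 8287.9/13819 = 0.59975.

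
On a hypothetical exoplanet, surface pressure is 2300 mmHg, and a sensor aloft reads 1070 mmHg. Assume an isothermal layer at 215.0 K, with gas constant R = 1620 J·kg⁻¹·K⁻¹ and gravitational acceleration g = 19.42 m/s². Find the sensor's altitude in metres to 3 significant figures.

z ≈ 13700 m

Scale height: H = RT/g = 1620 × 215.0 / 19.42 = 17935 m.
Invert the barometric formula: z = H ln(P₀/P).
P₀/P = 2300/1070 = 2.1495; ln(2.1495) = 0.76524.
z = 17935 × 0.76524 = 13725 m.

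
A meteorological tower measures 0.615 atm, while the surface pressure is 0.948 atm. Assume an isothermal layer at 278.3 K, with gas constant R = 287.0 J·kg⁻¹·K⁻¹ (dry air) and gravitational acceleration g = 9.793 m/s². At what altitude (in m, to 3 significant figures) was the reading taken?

z ≈ 3530 m

Scale height: H = RT/g = 287.0 × 278.3 / 9.793 = 8156.0 m.
Invert the barometric formula: z = H ln(P₀/P).
P₀/P = 0.948/0.615 = 1.5415; ln(1.5415) = 0.43276.
z = 8156.0 × 0.43276 = 3529.6 m.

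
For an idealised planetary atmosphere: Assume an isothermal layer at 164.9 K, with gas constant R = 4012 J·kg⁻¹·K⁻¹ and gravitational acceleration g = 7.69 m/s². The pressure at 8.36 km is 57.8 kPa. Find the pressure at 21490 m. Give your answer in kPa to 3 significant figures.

Scale height: H = RT/g = 4012 × 164.9 / 7.69 = 86031 m.
Between two levels, P₂ = P₁ exp(−Δz/H) with Δz = z₂ − z₁.
Δz = 21490 − 8360.0 = 13130 m; Δz/H = 13130/86031 = 0.15262.
P₂ = 57.8 × exp(−0.15262) = 57.8 × 0.85846 = 49.619 kPa.

P ≈ 49.6 kPa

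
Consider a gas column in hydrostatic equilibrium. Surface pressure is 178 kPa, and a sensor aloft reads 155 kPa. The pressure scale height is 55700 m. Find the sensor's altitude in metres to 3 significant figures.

Invert the barometric formula: z = H ln(P₀/P).
P₀/P = 178/155 = 1.1484; ln(1.1484) = 0.13837.
z = 55700 × 0.13837 = 7707.2 m.

z ≈ 7710 m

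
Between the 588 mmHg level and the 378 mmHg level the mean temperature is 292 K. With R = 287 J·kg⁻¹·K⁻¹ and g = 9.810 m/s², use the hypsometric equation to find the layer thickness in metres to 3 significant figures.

Δz ≈ 3770 m

Hypsometric equation: Δz = (R T̄/g) ln(P₁/P₂).
R T̄/g = 287 × 292 / 9.810 = 8542.7 m.
ln(588/378) = ln(1.5556) = 0.44186.
Δz = 8542.7 × 0.44186 = 3774.7 m.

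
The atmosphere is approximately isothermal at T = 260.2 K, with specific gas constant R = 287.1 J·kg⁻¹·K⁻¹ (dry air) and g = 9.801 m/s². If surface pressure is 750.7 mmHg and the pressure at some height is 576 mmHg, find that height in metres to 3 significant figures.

z ≈ 2020 m

Scale height: H = RT/g = 287.1 × 260.2 / 9.801 = 7622.0 m.
Invert the barometric formula: z = H ln(P₀/P).
P₀/P = 750.7/576 = 1.3033; ln(1.3033) = 0.26490.
z = 7622.0 × 0.26490 = 2019.1 m.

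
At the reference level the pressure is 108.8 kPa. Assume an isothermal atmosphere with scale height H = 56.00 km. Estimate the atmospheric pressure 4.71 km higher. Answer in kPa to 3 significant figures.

P ≈ 100 kPa

Barometric formula: P = P₀ exp(−z/H).
z/H = 4710.0/56000 = 0.084107; exp(−0.084107) = 0.91933.
P = 108.8 × 0.91933 = 100.02 kPa.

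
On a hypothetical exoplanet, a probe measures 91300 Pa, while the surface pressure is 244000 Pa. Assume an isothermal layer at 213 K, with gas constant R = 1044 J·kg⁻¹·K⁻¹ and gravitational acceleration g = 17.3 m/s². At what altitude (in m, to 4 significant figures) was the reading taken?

z ≈ 12640 m

Scale height: H = RT/g = 1044 × 213 / 17.3 = 12854 m.
Invert the barometric formula: z = H ln(P₀/P).
P₀/P = 244000/91300 = 2.6725; ln(2.6725) = 0.98301.
z = 12854 × 0.98301 = 12636 m.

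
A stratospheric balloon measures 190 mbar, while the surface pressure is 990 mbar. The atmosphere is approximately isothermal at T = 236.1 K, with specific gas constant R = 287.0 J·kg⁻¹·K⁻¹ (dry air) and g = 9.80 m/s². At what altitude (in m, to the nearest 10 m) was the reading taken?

z ≈ 11410 m

Scale height: H = RT/g = 287.0 × 236.1 / 9.80 = 6914.4 m.
Invert the barometric formula: z = H ln(P₀/P).
P₀/P = 990/190 = 5.2105; ln(5.2105) = 1.6507.
z = 6914.4 × 1.6507 = 11414 m.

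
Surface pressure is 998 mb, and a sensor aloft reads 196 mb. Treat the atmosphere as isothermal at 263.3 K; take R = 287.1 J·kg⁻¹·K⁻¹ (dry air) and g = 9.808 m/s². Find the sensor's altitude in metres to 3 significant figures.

z ≈ 12500 m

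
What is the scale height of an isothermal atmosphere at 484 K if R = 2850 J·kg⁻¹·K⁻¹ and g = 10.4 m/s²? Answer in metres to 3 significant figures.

H ≈ 133000 m

The scale height of an isothermal atmosphere is H = RT/g.
H = 2850 × 484 / 10.4 = 1379400/10.4 = 132630 m.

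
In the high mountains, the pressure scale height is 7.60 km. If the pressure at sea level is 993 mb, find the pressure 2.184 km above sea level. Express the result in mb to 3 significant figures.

P ≈ 745 mb

Barometric formula: P = P₀ exp(−z/H).
z/H = 2184.0/7600.0 = 0.28737; exp(−0.28737) = 0.75023.
P = 993 × 0.75023 = 744.98 mb.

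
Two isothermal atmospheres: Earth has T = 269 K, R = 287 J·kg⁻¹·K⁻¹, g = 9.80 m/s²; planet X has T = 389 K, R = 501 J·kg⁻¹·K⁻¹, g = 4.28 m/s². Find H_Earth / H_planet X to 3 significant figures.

H_Earth/H_planet X ≈ 0.173

H = RT/g for each body.
H_Earth = 287 × 269 / 9.80 = 7877.9 m.
H_planet X = 501 × 389 / 4.28 = 45535 m.
H_Earth/H_planet X = 7877.9/45535 = 0.17301.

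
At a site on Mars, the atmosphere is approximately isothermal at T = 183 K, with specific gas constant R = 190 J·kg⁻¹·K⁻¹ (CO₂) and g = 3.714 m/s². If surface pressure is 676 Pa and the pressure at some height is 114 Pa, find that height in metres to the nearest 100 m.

z ≈ 16700 m

Scale height: H = RT/g = 190 × 183 / 3.714 = 9361.9 m.
Invert the barometric formula: z = H ln(P₀/P).
P₀/P = 676/114 = 5.9298; ln(5.9298) = 1.7800.
z = 9361.9 × 1.7800 = 16664 m.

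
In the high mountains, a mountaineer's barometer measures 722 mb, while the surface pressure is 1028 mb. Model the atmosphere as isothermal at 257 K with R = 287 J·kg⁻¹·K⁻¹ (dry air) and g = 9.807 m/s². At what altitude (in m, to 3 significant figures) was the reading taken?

Scale height: H = RT/g = 287 × 257 / 9.807 = 7521.1 m.
Invert the barometric formula: z = H ln(P₀/P).
P₀/P = 1028/722 = 1.4238; ln(1.4238) = 0.35333.
z = 7521.1 × 0.35333 = 2657.4 m.

z ≈ 2660 m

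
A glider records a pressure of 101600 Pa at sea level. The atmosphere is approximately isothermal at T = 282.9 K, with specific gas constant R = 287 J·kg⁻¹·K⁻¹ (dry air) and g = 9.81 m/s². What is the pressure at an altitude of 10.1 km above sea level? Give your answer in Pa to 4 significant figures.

P ≈ 29990 Pa

Scale height: H = RT/g = 287 × 282.9 / 9.81 = 8276.5 m.
Barometric formula: P = P₀ exp(−z/H).
z/H = 10100/8276.5 = 1.2203; exp(−1.2203) = 0.29514.
P = 101600 × 0.29514 = 29986 Pa.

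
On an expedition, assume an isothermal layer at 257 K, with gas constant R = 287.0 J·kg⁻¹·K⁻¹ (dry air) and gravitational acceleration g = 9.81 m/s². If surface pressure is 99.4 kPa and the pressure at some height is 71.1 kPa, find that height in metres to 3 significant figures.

Scale height: H = RT/g = 287.0 × 257 / 9.81 = 7518.8 m.
Invert the barometric formula: z = H ln(P₀/P).
P₀/P = 99.4/71.1 = 1.3980; ln(1.3980) = 0.33504.
z = 7518.8 × 0.33504 = 2519.1 m.

z ≈ 2520 m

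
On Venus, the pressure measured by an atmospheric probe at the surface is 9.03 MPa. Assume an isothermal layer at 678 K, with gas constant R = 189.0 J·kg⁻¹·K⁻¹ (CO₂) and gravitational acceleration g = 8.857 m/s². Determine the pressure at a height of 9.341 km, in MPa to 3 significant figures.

P ≈ 4.73 MPa

Scale height: H = RT/g = 189.0 × 678 / 8.857 = 14468 m.
Barometric formula: P = P₀ exp(−z/H).
z/H = 9341.0/14468 = 0.64563; exp(−0.64563) = 0.52433.
P = 9.03 × 0.52433 = 4.7347 MPa.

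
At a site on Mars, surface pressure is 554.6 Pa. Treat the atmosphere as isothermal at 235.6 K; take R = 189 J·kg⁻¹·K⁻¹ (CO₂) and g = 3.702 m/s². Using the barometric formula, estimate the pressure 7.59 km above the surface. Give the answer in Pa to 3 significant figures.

Scale height: H = RT/g = 189 × 235.6 / 3.702 = 12028 m.
Barometric formula: P = P₀ exp(−z/H).
z/H = 7590.0/12028 = 0.63103; exp(−0.63103) = 0.53204.
P = 554.6 × 0.53204 = 295.07 Pa.

P ≈ 295 Pa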